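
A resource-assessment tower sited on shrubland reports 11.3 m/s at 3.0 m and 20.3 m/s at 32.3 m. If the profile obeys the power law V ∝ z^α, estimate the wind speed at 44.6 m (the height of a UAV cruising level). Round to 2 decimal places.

First find α: α = ln(V₂/V₁)/ln(z₂/z₁) = ln(20.3/11.3)/ln(32.3/3.0) = 0.58582/2.37645 = 0.2465
Extrapolate from 32.3 m to 44.6 m: V₃ = 20.3 × (44.6/32.3)^0.2465 = 20.3 × 1.0828 = 21.9806 m/s

21.98 m/s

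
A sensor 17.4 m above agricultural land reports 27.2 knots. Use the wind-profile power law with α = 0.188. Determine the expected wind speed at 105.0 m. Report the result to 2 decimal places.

38.14 knots

Power-law profile: V₂ = V₁ · (z₂/z₁)^α
V₂ = 27.2 × (105.0/17.4)^0.188 = 27.2 × (6.0345)^0.188
    = 27.2 × 1.4020 = 38.1355 knots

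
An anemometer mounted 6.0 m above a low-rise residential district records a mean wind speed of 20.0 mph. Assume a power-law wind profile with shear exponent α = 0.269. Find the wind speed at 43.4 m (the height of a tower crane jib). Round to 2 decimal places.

Power-law profile: V₂ = V₁ · (z₂/z₁)^α
V₂ = 20.0 × (43.4/6.0)^0.269 = 20.0 × (7.2333)^0.269
    = 20.0 × 1.7028 = 34.0559 mph

34.06 mph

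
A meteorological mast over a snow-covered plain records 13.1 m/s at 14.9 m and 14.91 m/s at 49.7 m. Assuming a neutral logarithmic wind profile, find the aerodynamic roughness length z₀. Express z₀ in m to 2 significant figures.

Log law: V(z) ∝ ln(z/z₀). With r = V₁/V₂ = 13.1/14.91 = 0.87860,
r · ln(z₂/z₀) = ln(z₁/z₀) ⇒ ln z₀ = (ln z₁ − r·ln z₂)/(1 − r)
ln z₀ = (2.70136 − 0.87860×3.90600) / 0.12140 = -6.0173
z₀ = exp(-6.0173) = 0.002436 m

z₀ ≈ 0.0024 m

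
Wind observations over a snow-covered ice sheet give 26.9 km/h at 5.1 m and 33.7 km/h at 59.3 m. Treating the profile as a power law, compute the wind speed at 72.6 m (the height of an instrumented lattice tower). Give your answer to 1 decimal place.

First find α: α = ln(V₂/V₁)/ln(z₂/z₁) = ln(33.7/26.9)/ln(59.3/5.1) = 0.22537/2.45337 = 0.0919
Extrapolate from 59.3 m to 72.6 m: V₃ = 33.7 × (72.6/59.3)^0.0919 = 33.7 × 1.0188 = 34.3323 km/h

34.3 km/h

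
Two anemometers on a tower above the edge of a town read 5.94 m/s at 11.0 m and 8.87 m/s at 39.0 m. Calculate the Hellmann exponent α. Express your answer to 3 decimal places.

Power law: V₂/V₁ = (z₂/z₁)^α ⇒ α = ln(V₂/V₁) / ln(z₂/z₁)
α = ln(8.87/5.94) / ln(39.0/11.0) = ln(1.4933) / ln(3.5455)
  = 0.40097 / 1.26567 = 0.31680

α ≈ 0.317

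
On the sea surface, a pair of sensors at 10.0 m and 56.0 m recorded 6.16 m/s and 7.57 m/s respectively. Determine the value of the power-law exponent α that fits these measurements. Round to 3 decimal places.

α ≈ 0.120

Power law: V₂/V₁ = (z₂/z₁)^α ⇒ α = ln(V₂/V₁) / ln(z₂/z₁)
α = ln(7.57/6.16) / ln(56.0/10.0) = ln(1.2289) / ln(5.6000)
  = 0.20612 / 1.72277 = 0.11964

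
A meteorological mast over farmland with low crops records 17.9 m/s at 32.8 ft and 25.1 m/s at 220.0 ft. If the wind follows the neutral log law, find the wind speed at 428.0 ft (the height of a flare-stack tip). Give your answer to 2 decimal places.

27.62 m/s

Log law: V ∝ ln(z/z₀). From the pair, with r = V₁/V₂ = 0.71315,
ln z₀ = (ln z₁ − r·ln z₂)/(1 − r) = (3.4904 − 0.71315×5.3936)/0.28685 = -1.2411 → z₀ = 0.2891 ft
V₃ = V₁ · ln(z₃/z₀)/ln(z₁/z₀) = 17.9 × 7.3003/4.7316 = 27.6176 m/s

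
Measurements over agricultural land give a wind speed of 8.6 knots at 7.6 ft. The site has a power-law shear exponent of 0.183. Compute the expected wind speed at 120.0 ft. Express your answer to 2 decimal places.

Power-law profile: V₂ = V₁ · (z₂/z₁)^α
V₂ = 8.6 × (120.0/7.6)^0.183 = 8.6 × (15.7895)^0.183
    = 8.6 × 1.6569 = 14.2495 knots

14.25 knots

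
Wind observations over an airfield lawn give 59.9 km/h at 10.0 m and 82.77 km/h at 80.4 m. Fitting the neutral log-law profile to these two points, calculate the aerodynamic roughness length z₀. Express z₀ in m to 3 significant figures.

z₀ ≈ 0.0426 m

Log law: V(z) ∝ ln(z/z₀). With r = V₁/V₂ = 59.9/82.77 = 0.72369,
r · ln(z₂/z₀) = ln(z₁/z₀) ⇒ ln z₀ = (ln z₁ − r·ln z₂)/(1 − r)
ln z₀ = (2.30259 − 0.72369×4.38701) / 0.27631 = -3.1569
z₀ = exp(-3.1569) = 0.04256 m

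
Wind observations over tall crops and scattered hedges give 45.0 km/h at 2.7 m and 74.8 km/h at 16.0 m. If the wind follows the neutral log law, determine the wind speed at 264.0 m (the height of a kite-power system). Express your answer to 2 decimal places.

121.75 km/h

Log law: V ∝ ln(z/z₀). From the pair, with r = V₁/V₂ = 0.60160,
ln z₀ = (ln z₁ − r·ln z₂)/(1 − r) = (0.9933 − 0.60160×2.7726)/0.39840 = -1.6937 → z₀ = 0.1838 m
V₃ = V₁ · ln(z₃/z₀)/ln(z₁/z₀) = 45.0 × 7.2696/2.6869 = 121.7502 km/h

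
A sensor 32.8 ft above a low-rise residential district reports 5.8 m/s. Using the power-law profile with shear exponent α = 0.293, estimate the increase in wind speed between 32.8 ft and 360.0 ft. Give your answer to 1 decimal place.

Power law: V₂ = V₁ · (z₂/z₁)^α = 5.8 × (10.9756)^0.293 = 11.7024 m/s
ΔV = 11.7024 − 5.8 = 5.9024 m/s

5.9 m/s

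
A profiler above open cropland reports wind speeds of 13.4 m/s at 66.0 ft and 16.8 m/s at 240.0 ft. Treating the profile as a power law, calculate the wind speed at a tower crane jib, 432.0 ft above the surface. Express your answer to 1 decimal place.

First find α: α = ln(V₂/V₁)/ln(z₂/z₁) = ln(16.8/13.4)/ln(240.0/66.0) = 0.22612/1.29098 = 0.1752
Extrapolate from 240.0 ft to 432.0 ft: V₃ = 16.8 × (432.0/240.0)^0.1752 = 16.8 × 1.1084 = 18.6218 m/s

18.6 m/s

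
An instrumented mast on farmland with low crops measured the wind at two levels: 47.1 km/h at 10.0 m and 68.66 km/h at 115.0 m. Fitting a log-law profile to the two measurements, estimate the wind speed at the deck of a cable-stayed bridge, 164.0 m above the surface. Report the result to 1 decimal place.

71.8 km/h

Log law: V ∝ ln(z/z₀). From the pair, with r = V₁/V₂ = 0.68599,
ln z₀ = (ln z₁ − r·ln z₂)/(1 − r) = (2.3026 − 0.68599×4.7449)/0.31401 = -3.0330 → z₀ = 0.04817 m
V₃ = V₁ · ln(z₃/z₀)/ln(z₁/z₀) = 47.1 × 8.1328/5.3356 = 71.7932 km/h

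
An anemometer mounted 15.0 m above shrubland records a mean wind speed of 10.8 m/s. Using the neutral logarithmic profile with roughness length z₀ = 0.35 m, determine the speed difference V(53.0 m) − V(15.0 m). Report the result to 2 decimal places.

3.63 m/s

Log law: V₂ = V₁ · ln(z₂/z₀)/ln(z₁/z₀) = 10.8 × 5.0201/3.7579 = 14.4276 m/s
ΔV = 14.4276 − 10.8 = 3.6276 m/s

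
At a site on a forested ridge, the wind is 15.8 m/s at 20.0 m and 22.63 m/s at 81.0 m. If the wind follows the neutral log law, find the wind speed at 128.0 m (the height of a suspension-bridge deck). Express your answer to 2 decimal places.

24.86 m/s

Log law: V ∝ ln(z/z₀). From the pair, with r = V₁/V₂ = 0.69819,
ln z₀ = (ln z₁ − r·ln z₂)/(1 − r) = (2.9957 − 0.69819×4.3944)/0.30181 = -0.2400 → z₀ = 0.7867 m
V₃ = V₁ · ln(z₃/z₀)/ln(z₁/z₀) = 15.8 × 5.0920/3.2357 = 24.8644 m/s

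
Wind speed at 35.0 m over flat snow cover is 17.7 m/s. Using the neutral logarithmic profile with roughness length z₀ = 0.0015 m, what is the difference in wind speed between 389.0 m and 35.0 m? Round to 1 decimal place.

4.2 m/s

Log law: V₂ = V₁ · ln(z₂/z₀)/ln(z₁/z₀) = 17.7 × 12.4659/10.0576 = 21.9381 m/s
ΔV = 21.9381 − 17.7 = 4.2381 m/s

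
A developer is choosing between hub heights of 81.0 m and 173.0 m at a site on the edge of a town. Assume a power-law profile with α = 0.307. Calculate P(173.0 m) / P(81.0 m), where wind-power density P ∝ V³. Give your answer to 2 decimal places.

2.01

Speed ratio: V_B/V_A = (z_B/z_A)^α = (173.0/81.0)^0.307 = (2.1358)^0.307 = 1.26234
Power-density ratio: P_B/P_A = (V_B/V_A)³ = (1.26234)³ = 2.01153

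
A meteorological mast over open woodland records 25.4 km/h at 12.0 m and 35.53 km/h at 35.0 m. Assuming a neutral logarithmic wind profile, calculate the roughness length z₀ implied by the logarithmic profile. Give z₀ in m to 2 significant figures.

z₀ ≈ 0.82 m

Log law: V(z) ∝ ln(z/z₀). With r = V₁/V₂ = 25.4/35.53 = 0.71489,
r · ln(z₂/z₀) = ln(z₁/z₀) ⇒ ln z₀ = (ln z₁ − r·ln z₂)/(1 − r)
ln z₀ = (2.48491 − 0.71489×3.55535) / 0.28511 = -0.1991
z₀ = exp(-0.1991) = 0.8194 m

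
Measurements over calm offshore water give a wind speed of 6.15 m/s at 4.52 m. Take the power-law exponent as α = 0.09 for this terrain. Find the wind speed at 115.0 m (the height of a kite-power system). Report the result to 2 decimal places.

8.23 m/s

Power-law profile: V₂ = V₁ · (z₂/z₁)^α
V₂ = 6.15 × (115.0/4.52)^0.09 = 6.15 × (25.4425)^0.09
    = 6.15 × 1.3381 = 8.2295 m/s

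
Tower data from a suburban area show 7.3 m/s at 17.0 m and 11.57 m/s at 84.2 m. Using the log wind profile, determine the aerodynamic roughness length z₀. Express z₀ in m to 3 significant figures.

Log law: V(z) ∝ ln(z/z₀). With r = V₁/V₂ = 7.3/11.57 = 0.63094,
r · ln(z₂/z₀) = ln(z₁/z₀) ⇒ ln z₀ = (ln z₁ − r·ln z₂)/(1 − r)
ln z₀ = (2.83321 − 0.63094×4.43319) / 0.36906 = 0.0979
z₀ = exp(0.0979) = 1.103 m

z₀ ≈ 1.10 m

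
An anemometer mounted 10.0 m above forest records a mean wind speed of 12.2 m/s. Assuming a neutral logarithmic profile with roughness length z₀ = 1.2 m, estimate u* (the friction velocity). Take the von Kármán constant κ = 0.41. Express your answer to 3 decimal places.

Log law: V(z) = (u*/κ) · ln(z/z₀) ⇒ u* = κ · V / ln(z/z₀)
u* = 0.41 × 12.2 / ln(10.0/1.2) = 0.41 × 12.2 / 2.1203
   = 5.0020 / 2.1203 = 2.3591 m/s

u* ≈ 2.359 m/s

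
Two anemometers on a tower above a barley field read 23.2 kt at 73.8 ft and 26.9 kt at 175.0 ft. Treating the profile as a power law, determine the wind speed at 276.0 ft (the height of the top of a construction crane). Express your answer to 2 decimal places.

29.08 kt

First find α: α = ln(V₂/V₁)/ln(z₂/z₁) = ln(26.9/23.2)/ln(175.0/73.8) = 0.14797/0.86343 = 0.1714
Extrapolate from 175.0 ft to 276.0 ft: V₃ = 26.9 × (276.0/175.0)^0.1714 = 26.9 × 1.0812 = 29.0846 kt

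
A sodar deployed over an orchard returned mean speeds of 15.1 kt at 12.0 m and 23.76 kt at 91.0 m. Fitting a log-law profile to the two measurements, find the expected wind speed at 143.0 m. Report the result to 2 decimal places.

Log law: V ∝ ln(z/z₀). From the pair, with r = V₁/V₂ = 0.63552,
ln z₀ = (ln z₁ − r·ln z₂)/(1 − r) = (2.4849 − 0.63552×4.5109)/0.36448 = -1.0476 → z₀ = 0.3508 m
V₃ = V₁ · ln(z₃/z₀)/ln(z₁/z₀) = 15.1 × 6.0105/3.5326 = 25.6920 kt

25.69 kt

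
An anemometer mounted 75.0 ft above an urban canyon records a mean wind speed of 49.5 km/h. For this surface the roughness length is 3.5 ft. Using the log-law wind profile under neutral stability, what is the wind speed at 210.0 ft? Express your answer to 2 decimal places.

Log law: V(z) ∝ ln(z/z₀), so V₂/V₁ = ln(z₂/z₀) / ln(z₁/z₀).
ln(210.0/3.5) = 4.0943, ln(75.0/3.5) = 3.0647
V₂ = 49.5 × 4.0943/3.0647 = 49.5 × 1.3360 = 66.1299 km/h

66.13 km/h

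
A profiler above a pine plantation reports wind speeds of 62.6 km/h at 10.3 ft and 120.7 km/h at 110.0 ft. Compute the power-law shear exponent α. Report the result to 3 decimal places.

Power law: V₂/V₁ = (z₂/z₁)^α ⇒ α = ln(V₂/V₁) / ln(z₂/z₁)
α = ln(120.7/62.6) / ln(110.0/10.3) = ln(1.9281) / ln(10.6796)
  = 0.65654 / 2.36834 = 0.27722

α ≈ 0.277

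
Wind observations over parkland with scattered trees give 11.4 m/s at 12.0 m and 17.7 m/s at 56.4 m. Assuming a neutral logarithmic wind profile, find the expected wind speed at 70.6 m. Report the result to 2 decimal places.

18.61 m/s

Log law: V ∝ ln(z/z₀). From the pair, with r = V₁/V₂ = 0.64407,
ln z₀ = (ln z₁ − r·ln z₂)/(1 − r) = (2.4849 − 0.64407×4.0325)/0.35593 = -0.3154 → z₀ = 0.7295 m
V₃ = V₁ · ln(z₃/z₀)/ln(z₁/z₀) = 11.4 × 4.5725/2.8004 = 18.6142 m/s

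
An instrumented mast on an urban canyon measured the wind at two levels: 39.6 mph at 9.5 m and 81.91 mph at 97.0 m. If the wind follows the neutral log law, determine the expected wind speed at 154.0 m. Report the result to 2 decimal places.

Log law: V ∝ ln(z/z₀). From the pair, with r = V₁/V₂ = 0.48346,
ln z₀ = (ln z₁ − r·ln z₂)/(1 − r) = (2.2513 − 0.48346×4.5747)/0.51654 = 0.0767 → z₀ = 1.080 m
V₃ = V₁ · ln(z₃/z₀)/ln(z₁/z₀) = 39.6 × 4.9603/2.1746 = 90.3275 mph

90.33 mph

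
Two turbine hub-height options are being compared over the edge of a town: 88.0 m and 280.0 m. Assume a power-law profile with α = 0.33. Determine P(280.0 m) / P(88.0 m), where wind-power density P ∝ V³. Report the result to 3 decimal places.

3.145

Speed ratio: V_B/V_A = (z_B/z_A)^α = (280.0/88.0)^0.33 = (3.1818)^0.33 = 1.46515
Power-density ratio: P_B/P_A = (V_B/V_A)³ = (1.46515)³ = 3.14520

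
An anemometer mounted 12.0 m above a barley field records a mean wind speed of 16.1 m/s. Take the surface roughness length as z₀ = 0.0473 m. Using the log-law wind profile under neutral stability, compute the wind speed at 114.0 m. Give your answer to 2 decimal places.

22.65 m/s

Log law: V(z) ∝ ln(z/z₀), so V₂/V₁ = ln(z₂/z₀) / ln(z₁/z₀).
ln(114.0/0.0473) = 7.7874, ln(12.0/0.0473) = 5.5362
V₂ = 16.1 × 7.7874/5.5362 = 16.1 × 1.4067 = 22.6471 m/s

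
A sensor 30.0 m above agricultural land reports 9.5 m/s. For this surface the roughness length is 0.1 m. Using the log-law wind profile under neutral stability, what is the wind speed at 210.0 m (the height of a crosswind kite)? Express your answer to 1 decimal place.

12.7 m/s

Log law: V(z) ∝ ln(z/z₀), so V₂/V₁ = ln(z₂/z₀) / ln(z₁/z₀).
ln(210.0/0.1) = 7.6497, ln(30.0/0.1) = 5.7038
V₂ = 9.5 × 7.6497/5.7038 = 9.5 × 1.3412 = 12.7410 m/s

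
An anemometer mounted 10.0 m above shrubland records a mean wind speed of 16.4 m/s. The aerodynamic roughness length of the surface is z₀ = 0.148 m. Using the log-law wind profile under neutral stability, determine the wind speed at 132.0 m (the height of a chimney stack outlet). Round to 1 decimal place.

26.4 m/s

Log law: V(z) ∝ ln(z/z₀), so V₂/V₁ = ln(z₂/z₀) / ln(z₁/z₀).
ln(132.0/0.148) = 6.7933, ln(10.0/0.148) = 4.2131
V₂ = 16.4 × 6.7933/4.2131 = 16.4 × 1.6124 = 26.4437 m/s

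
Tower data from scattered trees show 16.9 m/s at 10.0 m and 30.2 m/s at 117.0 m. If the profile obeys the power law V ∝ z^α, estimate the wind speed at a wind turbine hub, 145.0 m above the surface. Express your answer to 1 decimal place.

31.8 m/s

First find α: α = ln(V₂/V₁)/ln(z₂/z₁) = ln(30.2/16.9)/ln(117.0/10.0) = 0.58053/2.45959 = 0.2360
Extrapolate from 117.0 m to 145.0 m: V₃ = 30.2 × (145.0/117.0)^0.2360 = 30.2 × 1.0519 = 31.7688 m/s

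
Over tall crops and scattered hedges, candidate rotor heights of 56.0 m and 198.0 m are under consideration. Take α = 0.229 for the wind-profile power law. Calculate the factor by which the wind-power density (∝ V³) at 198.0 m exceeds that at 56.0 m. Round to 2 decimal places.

2.38

Speed ratio: V_B/V_A = (z_B/z_A)^α = (198.0/56.0)^0.229 = (3.5357)^0.229 = 1.33537
Power-density ratio: P_B/P_A = (V_B/V_A)³ = (1.33537)³ = 2.38124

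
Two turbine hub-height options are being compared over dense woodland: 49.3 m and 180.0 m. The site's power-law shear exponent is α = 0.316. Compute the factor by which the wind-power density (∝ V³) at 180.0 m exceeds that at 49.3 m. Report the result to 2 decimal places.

Speed ratio: V_B/V_A = (z_B/z_A)^α = (180.0/49.3)^0.316 = (3.6511)^0.316 = 1.50566
Power-density ratio: P_B/P_A = (V_B/V_A)³ = (1.50566)³ = 3.41334

3.41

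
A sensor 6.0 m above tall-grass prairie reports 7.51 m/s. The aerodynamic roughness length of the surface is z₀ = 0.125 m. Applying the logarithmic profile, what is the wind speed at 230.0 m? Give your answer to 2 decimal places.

Log law: V(z) ∝ ln(z/z₀), so V₂/V₁ = ln(z₂/z₀) / ln(z₁/z₀).
ln(230.0/0.125) = 7.5175, ln(6.0/0.125) = 3.8712
V₂ = 7.51 × 7.5175/3.8712 = 7.51 × 1.9419 = 14.5837 m/s

14.58 m/s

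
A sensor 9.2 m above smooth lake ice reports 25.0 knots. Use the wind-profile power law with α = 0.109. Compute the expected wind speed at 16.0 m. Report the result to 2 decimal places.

26.55 knots

Power-law profile: V₂ = V₁ · (z₂/z₁)^α
V₂ = 25.0 × (16.0/9.2)^0.109 = 25.0 × (1.7391)^0.109
    = 25.0 × 1.0622 = 26.5544 knots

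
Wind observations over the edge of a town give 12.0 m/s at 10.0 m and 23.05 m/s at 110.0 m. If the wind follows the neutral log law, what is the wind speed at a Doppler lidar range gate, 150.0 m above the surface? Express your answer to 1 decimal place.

24.5 m/s

Log law: V ∝ ln(z/z₀). From the pair, with r = V₁/V₂ = 0.52061,
ln z₀ = (ln z₁ − r·ln z₂)/(1 − r) = (2.3026 − 0.52061×4.7005)/0.47939 = -0.3015 → z₀ = 0.7397 m
V₃ = V₁ · ln(z₃/z₀)/ln(z₁/z₀) = 12.0 × 5.3121/2.6040 = 24.4793 m/s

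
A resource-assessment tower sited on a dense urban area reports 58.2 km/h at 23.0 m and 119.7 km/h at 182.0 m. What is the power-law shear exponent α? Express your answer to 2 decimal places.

Power law: V₂/V₁ = (z₂/z₁)^α ⇒ α = ln(V₂/V₁) / ln(z₂/z₁)
α = ln(119.7/58.2) / ln(182.0/23.0) = ln(2.0567) / ln(7.9130)
  = 0.72110 / 2.06851 = 0.34861

α ≈ 0.35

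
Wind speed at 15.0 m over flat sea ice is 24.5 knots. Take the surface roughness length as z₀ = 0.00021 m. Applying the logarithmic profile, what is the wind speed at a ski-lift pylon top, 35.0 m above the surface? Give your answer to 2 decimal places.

Log law: V(z) ∝ ln(z/z₀), so V₂/V₁ = ln(z₂/z₀) / ln(z₁/z₀).
ln(35.0/0.00021) = 12.0238, ln(15.0/0.00021) = 11.1765
V₂ = 24.5 × 12.0238/11.1765 = 24.5 × 1.0758 = 26.3574 knots

26.36 knots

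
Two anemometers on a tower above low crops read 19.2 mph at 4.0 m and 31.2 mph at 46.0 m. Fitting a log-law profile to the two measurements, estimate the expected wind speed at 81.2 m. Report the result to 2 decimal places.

33.99 mph

Log law: V ∝ ln(z/z₀). From the pair, with r = V₁/V₂ = 0.61538,
ln z₀ = (ln z₁ − r·ln z₂)/(1 − r) = (1.3863 − 0.61538×3.8286)/0.38462 = -2.5215 → z₀ = 0.08034 m
V₃ = V₁ · ln(z₃/z₀)/ln(z₁/z₀) = 19.2 × 6.9184/3.9078 = 33.9921 mph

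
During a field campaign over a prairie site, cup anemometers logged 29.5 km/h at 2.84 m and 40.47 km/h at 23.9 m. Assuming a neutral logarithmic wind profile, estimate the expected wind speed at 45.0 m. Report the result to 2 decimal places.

Log law: V ∝ ln(z/z₀). From the pair, with r = V₁/V₂ = 0.72894,
ln z₀ = (ln z₁ − r·ln z₂)/(1 − r) = (1.0438 − 0.72894×3.1739)/0.27106 = -4.6843 → z₀ = 0.009239 m
V₃ = V₁ · ln(z₃/z₀)/ln(z₁/z₀) = 29.5 × 8.4910/5.7281 = 43.7289 km/h

43.73 km/h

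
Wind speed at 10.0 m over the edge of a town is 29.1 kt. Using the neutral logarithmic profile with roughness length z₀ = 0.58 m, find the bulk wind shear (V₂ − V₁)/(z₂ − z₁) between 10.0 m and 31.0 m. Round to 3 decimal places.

Log law: V₂ = V₁ · ln(z₂/z₀)/ln(z₁/z₀) = 29.1 × 3.9787/2.8473 = 40.6631 kt
ΔV/Δz = (40.6631 − 29.1)/(31.0 − 10.0) = 11.5631/21.0000 = 0.55062 kt/m

0.551 kt/m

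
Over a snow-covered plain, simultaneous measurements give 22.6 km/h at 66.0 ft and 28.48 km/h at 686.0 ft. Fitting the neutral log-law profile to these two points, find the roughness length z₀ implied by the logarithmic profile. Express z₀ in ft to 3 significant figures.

z₀ ≈ 0.00816 ft

Log law: V(z) ∝ ln(z/z₀). With r = V₁/V₂ = 22.6/28.48 = 0.79354,
r · ln(z₂/z₀) = ln(z₁/z₀) ⇒ ln z₀ = (ln z₁ − r·ln z₂)/(1 − r)
ln z₀ = (4.18965 − 0.79354×6.53088) / 0.20646 = -4.8089
z₀ = exp(-4.8089) = 0.008157 ft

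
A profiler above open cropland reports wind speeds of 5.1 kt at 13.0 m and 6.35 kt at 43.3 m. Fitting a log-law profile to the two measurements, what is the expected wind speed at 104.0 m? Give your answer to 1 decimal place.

7.3 kt

Log law: V ∝ ln(z/z₀). From the pair, with r = V₁/V₂ = 0.80315,
ln z₀ = (ln z₁ − r·ln z₂)/(1 − r) = (2.5649 − 0.80315×3.7682)/0.19685 = -2.3441 → z₀ = 0.09593 m
V₃ = V₁ · ln(z₃/z₀)/ln(z₁/z₀) = 5.1 × 6.9885/4.9091 = 7.2603 kt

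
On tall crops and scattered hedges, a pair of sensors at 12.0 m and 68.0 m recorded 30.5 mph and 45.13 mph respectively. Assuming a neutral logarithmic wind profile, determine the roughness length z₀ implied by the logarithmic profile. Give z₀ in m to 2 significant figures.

Log law: V(z) ∝ ln(z/z₀). With r = V₁/V₂ = 30.5/45.13 = 0.67583,
r · ln(z₂/z₀) = ln(z₁/z₀) ⇒ ln z₀ = (ln z₁ − r·ln z₂)/(1 − r)
ln z₀ = (2.48491 − 0.67583×4.21951) / 0.32417 = -1.1313
z₀ = exp(-1.1313) = 0.3226 m

z₀ ≈ 0.32 m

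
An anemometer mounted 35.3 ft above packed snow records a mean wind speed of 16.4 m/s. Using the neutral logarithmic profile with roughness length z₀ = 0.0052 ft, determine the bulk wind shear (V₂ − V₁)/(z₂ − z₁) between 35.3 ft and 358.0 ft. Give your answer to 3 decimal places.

Log law: V₂ = V₁ · ln(z₂/z₀)/ln(z₁/z₀) = 16.4 × 11.1396/8.8230 = 20.7061 m/s
ΔV/Δz = (20.7061 − 16.4)/(358.0 − 35.3) = 4.3061/322.7000 = 0.01334 m/s/ft

0.013 m/s/ft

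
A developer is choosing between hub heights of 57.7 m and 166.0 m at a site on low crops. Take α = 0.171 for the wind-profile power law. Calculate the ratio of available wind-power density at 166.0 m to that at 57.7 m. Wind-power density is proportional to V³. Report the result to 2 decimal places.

Speed ratio: V_B/V_A = (z_B/z_A)^α = (166.0/57.7)^0.171 = (2.8769)^0.171 = 1.19806
Power-density ratio: P_B/P_A = (V_B/V_A)³ = (1.19806)³ = 1.71962

1.72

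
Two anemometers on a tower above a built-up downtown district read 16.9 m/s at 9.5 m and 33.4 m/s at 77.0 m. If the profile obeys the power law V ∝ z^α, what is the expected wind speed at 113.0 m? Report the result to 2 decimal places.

First find α: α = ln(V₂/V₁)/ln(z₂/z₁) = ln(33.4/16.9)/ln(77.0/9.5) = 0.68124/2.09251 = 0.3256
Extrapolate from 77.0 m to 113.0 m: V₃ = 33.4 × (113.0/77.0)^0.3256 = 33.4 × 1.1330 = 37.8426 m/s

37.84 m/s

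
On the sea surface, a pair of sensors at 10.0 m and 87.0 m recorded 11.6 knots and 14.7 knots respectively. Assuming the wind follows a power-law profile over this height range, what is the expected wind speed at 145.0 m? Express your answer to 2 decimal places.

First find α: α = ln(V₂/V₁)/ln(z₂/z₁) = ln(14.7/11.6)/ln(87.0/10.0) = 0.23684/2.16332 = 0.1095
Extrapolate from 87.0 m to 145.0 m: V₃ = 14.7 × (145.0/87.0)^0.1095 = 14.7 × 1.0575 = 15.5455 knots

15.55 knots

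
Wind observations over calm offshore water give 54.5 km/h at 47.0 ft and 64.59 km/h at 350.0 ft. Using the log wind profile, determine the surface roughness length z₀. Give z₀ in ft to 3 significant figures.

Log law: V(z) ∝ ln(z/z₀). With r = V₁/V₂ = 54.5/64.59 = 0.84378,
r · ln(z₂/z₀) = ln(z₁/z₀) ⇒ ln z₀ = (ln z₁ − r·ln z₂)/(1 − r)
ln z₀ = (3.85015 − 0.84378×5.85793) / 0.15622 = -6.9947
z₀ = exp(-6.9947) = 0.0009167 ft

z₀ ≈ 0.000917 ft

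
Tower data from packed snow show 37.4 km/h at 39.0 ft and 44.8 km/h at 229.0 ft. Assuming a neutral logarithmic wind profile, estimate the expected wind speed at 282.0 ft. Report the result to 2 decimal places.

45.67 km/h

Log law: V ∝ ln(z/z₀). From the pair, with r = V₁/V₂ = 0.83482,
ln z₀ = (ln z₁ − r·ln z₂)/(1 − r) = (3.6636 − 0.83482×5.4337)/0.16518 = -5.2829 → z₀ = 0.005078 ft
V₃ = V₁ · ln(z₃/z₀)/ln(z₁/z₀) = 37.4 × 10.9248/8.9465 = 45.6703 km/h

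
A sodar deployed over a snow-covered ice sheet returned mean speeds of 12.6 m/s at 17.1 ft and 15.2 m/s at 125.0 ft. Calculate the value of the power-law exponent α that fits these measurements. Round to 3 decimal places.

Power law: V₂/V₁ = (z₂/z₁)^α ⇒ α = ln(V₂/V₁) / ln(z₂/z₁)
α = ln(15.2/12.6) / ln(125.0/17.1) = ln(1.2063) / ln(7.3099)
  = 0.18760 / 1.98924 = 0.09431

α ≈ 0.094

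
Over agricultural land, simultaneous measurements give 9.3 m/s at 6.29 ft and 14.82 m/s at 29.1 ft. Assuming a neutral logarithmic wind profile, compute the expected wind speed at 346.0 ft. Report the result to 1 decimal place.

Log law: V ∝ ln(z/z₀). From the pair, with r = V₁/V₂ = 0.62753,
ln z₀ = (ln z₁ − r·ln z₂)/(1 − r) = (1.8390 − 0.62753×3.3707)/0.37247 = -0.7418 → z₀ = 0.4763 ft
V₃ = V₁ · ln(z₃/z₀)/ln(z₁/z₀) = 9.3 × 6.5882/2.5807 = 23.7416 m/s

23.7 m/s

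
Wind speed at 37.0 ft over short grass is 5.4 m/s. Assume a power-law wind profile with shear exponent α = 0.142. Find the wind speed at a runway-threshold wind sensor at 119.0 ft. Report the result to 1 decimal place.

6.4 m/s

Power-law profile: V₂ = V₁ · (z₂/z₁)^α
V₂ = 5.4 × (119.0/37.0)^0.142 = 5.4 × (3.2162)^0.142
    = 5.4 × 1.1804 = 6.3744 m/s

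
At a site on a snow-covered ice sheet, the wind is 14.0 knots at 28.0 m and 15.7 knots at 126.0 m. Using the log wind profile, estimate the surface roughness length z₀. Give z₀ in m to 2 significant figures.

z₀ ≈ 0.00012 m

Log law: V(z) ∝ ln(z/z₀). With r = V₁/V₂ = 14.0/15.7 = 0.89172,
r · ln(z₂/z₀) = ln(z₁/z₀) ⇒ ln z₀ = (ln z₁ − r·ln z₂)/(1 − r)
ln z₀ = (3.33220 − 0.89172×4.83628) / 0.10828 = -9.0543
z₀ = exp(-9.0543) = 0.0001169 m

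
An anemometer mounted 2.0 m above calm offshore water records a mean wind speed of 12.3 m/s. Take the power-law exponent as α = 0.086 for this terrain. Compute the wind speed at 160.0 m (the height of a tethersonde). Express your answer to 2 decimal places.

17.93 m/s

Power-law profile: V₂ = V₁ · (z₂/z₁)^α
V₂ = 12.3 × (160.0/2.0)^0.086 = 12.3 × (80.0000)^0.086
    = 12.3 × 1.4577 = 17.9296 m/s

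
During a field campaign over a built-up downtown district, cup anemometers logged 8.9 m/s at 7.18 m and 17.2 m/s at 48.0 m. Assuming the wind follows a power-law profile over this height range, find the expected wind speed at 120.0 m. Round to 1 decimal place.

23.6 m/s

First find α: α = ln(V₂/V₁)/ln(z₂/z₁) = ln(17.2/8.9)/ln(48.0/7.18) = 0.65886/1.89990 = 0.3468
Extrapolate from 48.0 m to 120.0 m: V₃ = 17.2 × (120.0/48.0)^0.3468 = 17.2 × 1.3740 = 23.6335 m/s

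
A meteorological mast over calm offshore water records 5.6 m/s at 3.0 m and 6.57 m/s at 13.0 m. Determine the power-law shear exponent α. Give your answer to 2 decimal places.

α ≈ 0.11

Power law: V₂/V₁ = (z₂/z₁)^α ⇒ α = ln(V₂/V₁) / ln(z₂/z₁)
α = ln(6.57/5.6) / ln(13.0/3.0) = ln(1.1732) / ln(4.3333)
  = 0.15975 / 1.46634 = 0.10894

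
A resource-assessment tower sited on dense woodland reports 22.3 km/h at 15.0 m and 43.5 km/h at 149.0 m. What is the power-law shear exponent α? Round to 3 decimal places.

Power law: V₂/V₁ = (z₂/z₁)^α ⇒ α = ln(V₂/V₁) / ln(z₂/z₁)
α = ln(43.5/22.3) / ln(149.0/15.0) = ln(1.9507) / ln(9.9333)
  = 0.66817 / 2.29590 = 0.29103

α ≈ 0.291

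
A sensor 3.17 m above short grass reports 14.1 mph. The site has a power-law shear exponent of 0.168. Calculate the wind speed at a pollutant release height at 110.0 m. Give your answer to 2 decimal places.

Power-law profile: V₂ = V₁ · (z₂/z₁)^α
V₂ = 14.1 × (110.0/3.17)^0.168 = 14.1 × (34.7003)^0.168
    = 14.1 × 1.8146 = 25.5856 mph

25.59 mph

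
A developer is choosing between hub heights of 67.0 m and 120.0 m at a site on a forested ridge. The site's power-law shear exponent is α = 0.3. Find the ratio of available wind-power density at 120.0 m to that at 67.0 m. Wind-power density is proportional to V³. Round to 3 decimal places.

1.690

Speed ratio: V_B/V_A = (z_B/z_A)^α = (120.0/67.0)^0.3 = (1.7910)^0.3 = 1.19106
Power-density ratio: P_B/P_A = (V_B/V_A)³ = (1.19106)³ = 1.68965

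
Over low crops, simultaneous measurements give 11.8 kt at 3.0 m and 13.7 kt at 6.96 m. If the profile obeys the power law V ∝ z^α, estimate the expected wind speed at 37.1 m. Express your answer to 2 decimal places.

First find α: α = ln(V₂/V₁)/ln(z₂/z₁) = ln(13.7/11.8)/ln(6.96/3.0) = 0.14930/0.84157 = 0.1774
Extrapolate from 6.96 m to 37.1 m: V₃ = 13.7 × (37.1/6.96)^0.1774 = 13.7 × 1.3456 = 18.4353 kt

18.44 kt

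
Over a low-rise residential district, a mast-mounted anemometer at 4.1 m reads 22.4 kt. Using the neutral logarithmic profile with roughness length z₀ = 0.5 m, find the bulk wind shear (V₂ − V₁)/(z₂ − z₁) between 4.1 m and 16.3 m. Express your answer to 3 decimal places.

1.204 kt/m

Log law: V₂ = V₁ · ln(z₂/z₀)/ln(z₁/z₀) = 22.4 × 3.4843/2.1041 = 37.0930 kt
ΔV/Δz = (37.0930 − 22.4)/(16.3 − 4.1) = 14.6930/12.2000 = 1.20434 kt/m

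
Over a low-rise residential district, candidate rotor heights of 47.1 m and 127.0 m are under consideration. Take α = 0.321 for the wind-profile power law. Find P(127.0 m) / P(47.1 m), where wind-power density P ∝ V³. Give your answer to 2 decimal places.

Speed ratio: V_B/V_A = (z_B/z_A)^α = (127.0/47.1)^0.321 = (2.6964)^0.321 = 1.37493
Power-density ratio: P_B/P_A = (V_B/V_A)³ = (1.37493)³ = 2.59922

2.60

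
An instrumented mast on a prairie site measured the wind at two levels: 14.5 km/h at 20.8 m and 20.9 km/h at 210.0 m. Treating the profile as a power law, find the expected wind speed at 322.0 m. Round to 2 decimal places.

First find α: α = ln(V₂/V₁)/ln(z₂/z₁) = ln(20.9/14.5)/ln(210.0/20.8) = 0.36560/2.31215 = 0.1581
Extrapolate from 210.0 m to 322.0 m: V₃ = 20.9 × (322.0/210.0)^0.1581 = 20.9 × 1.0699 = 22.3614 km/h

22.36 km/h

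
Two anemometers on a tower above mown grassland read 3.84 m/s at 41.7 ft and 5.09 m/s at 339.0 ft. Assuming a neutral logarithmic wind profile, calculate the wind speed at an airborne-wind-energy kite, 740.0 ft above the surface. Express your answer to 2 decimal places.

Log law: V ∝ ln(z/z₀). From the pair, with r = V₁/V₂ = 0.75442,
ln z₀ = (ln z₁ − r·ln z₂)/(1 − r) = (3.7305 − 0.75442×5.8260)/0.24558 = -2.7069 → z₀ = 0.06675 ft
V₃ = V₁ · ln(z₃/z₀)/ln(z₁/z₀) = 3.84 × 9.3135/6.4374 = 5.5557 m/s

5.56 m/s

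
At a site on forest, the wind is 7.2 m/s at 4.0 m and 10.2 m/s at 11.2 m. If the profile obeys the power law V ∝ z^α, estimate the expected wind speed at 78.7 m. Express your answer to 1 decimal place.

First find α: α = ln(V₂/V₁)/ln(z₂/z₁) = ln(10.2/7.2)/ln(11.2/4.0) = 0.34831/1.02962 = 0.3383
Extrapolate from 11.2 m to 78.7 m: V₃ = 10.2 × (78.7/11.2)^0.3383 = 10.2 × 1.9340 = 19.7264 m/s

19.7 m/s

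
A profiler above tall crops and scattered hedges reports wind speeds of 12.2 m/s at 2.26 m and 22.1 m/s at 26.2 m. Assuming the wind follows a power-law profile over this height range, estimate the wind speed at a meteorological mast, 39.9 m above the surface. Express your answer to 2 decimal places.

24.47 m/s

First find α: α = ln(V₂/V₁)/ln(z₂/z₁) = ln(22.1/12.2)/ln(26.2/2.26) = 0.59414/2.45039 = 0.2425
Extrapolate from 26.2 m to 39.9 m: V₃ = 22.1 × (39.9/26.2)^0.2425 = 22.1 × 1.1074 = 24.4728 m/s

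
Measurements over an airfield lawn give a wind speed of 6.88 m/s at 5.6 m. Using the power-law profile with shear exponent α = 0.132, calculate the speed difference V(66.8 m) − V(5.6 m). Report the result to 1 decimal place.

2.7 m/s

Power law: V₂ = V₁ · (z₂/z₁)^α = 6.88 × (11.9286)^0.132 = 9.5433 m/s
ΔV = 9.5433 − 6.88 = 2.6633 m/s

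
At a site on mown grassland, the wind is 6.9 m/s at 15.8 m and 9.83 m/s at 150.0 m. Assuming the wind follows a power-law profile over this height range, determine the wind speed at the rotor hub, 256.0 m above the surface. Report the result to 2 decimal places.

First find α: α = ln(V₂/V₁)/ln(z₂/z₁) = ln(9.83/6.9)/ln(150.0/15.8) = 0.35392/2.25063 = 0.1573
Extrapolate from 150.0 m to 256.0 m: V₃ = 9.83 × (256.0/150.0)^0.1573 = 9.83 × 1.0877 = 10.6920 m/s

10.69 m/s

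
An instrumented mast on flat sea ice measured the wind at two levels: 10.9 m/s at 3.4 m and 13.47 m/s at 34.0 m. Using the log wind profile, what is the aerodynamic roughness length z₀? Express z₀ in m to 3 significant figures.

Log law: V(z) ∝ ln(z/z₀). With r = V₁/V₂ = 10.9/13.47 = 0.80921,
r · ln(z₂/z₀) = ln(z₁/z₀) ⇒ ln z₀ = (ln z₁ − r·ln z₂)/(1 − r)
ln z₀ = (1.22378 − 0.80921×3.52636) / 0.19079 = -8.5421
z₀ = exp(-8.5421) = 0.0001951 m

z₀ ≈ 0.000195 m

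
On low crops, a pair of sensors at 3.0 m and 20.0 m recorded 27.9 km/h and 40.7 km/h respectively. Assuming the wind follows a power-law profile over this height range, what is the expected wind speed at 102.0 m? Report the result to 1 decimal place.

First find α: α = ln(V₂/V₁)/ln(z₂/z₁) = ln(40.7/27.9)/ln(20.0/3.0) = 0.37760/1.89712 = 0.1990
Extrapolate from 20.0 m to 102.0 m: V₃ = 40.7 × (102.0/20.0)^0.1990 = 40.7 × 1.3830 = 56.2897 km/h

56.3 km/h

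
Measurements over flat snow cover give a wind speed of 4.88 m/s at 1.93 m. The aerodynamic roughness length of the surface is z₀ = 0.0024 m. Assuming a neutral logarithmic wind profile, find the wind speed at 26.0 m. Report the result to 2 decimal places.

6.78 m/s

Log law: V(z) ∝ ln(z/z₀), so V₂/V₁ = ln(z₂/z₀) / ln(z₁/z₀).
ln(26.0/0.0024) = 9.2904, ln(1.93/0.0024) = 6.6898
V₂ = 4.88 × 9.2904/6.6898 = 4.88 × 1.3887 = 6.7770 m/s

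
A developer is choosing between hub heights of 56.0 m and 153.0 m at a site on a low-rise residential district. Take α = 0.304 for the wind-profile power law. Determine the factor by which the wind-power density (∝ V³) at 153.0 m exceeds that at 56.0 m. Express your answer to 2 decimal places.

2.50

Speed ratio: V_B/V_A = (z_B/z_A)^α = (153.0/56.0)^0.304 = (2.7321)^0.304 = 1.35737
Power-density ratio: P_B/P_A = (V_B/V_A)³ = (1.35737)³ = 2.50087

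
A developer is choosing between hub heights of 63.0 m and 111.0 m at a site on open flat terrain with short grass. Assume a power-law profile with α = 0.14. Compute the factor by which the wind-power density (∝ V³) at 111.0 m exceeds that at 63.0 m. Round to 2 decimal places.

1.27

Speed ratio: V_B/V_A = (z_B/z_A)^α = (111.0/63.0)^0.14 = (1.7619)^0.14 = 1.08252
Power-density ratio: P_B/P_A = (V_B/V_A)³ = (1.08252)³ = 1.26856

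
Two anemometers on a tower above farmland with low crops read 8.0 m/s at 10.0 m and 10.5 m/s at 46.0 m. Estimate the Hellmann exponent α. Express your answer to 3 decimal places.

Power law: V₂/V₁ = (z₂/z₁)^α ⇒ α = ln(V₂/V₁) / ln(z₂/z₁)
α = ln(10.5/8.0) / ln(46.0/10.0) = ln(1.3125) / ln(4.6000)
  = 0.27193 / 1.52606 = 0.17819

α ≈ 0.178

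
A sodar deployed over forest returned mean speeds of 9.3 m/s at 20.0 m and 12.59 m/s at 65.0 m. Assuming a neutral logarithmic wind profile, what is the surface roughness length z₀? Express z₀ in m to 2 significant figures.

Log law: V(z) ∝ ln(z/z₀). With r = V₁/V₂ = 9.3/12.59 = 0.73868,
r · ln(z₂/z₀) = ln(z₁/z₀) ⇒ ln z₀ = (ln z₁ − r·ln z₂)/(1 − r)
ln z₀ = (2.99573 − 0.73868×4.17439) / 0.26132 = -0.3360
z₀ = exp(-0.3360) = 0.7146 m

z₀ ≈ 0.71 m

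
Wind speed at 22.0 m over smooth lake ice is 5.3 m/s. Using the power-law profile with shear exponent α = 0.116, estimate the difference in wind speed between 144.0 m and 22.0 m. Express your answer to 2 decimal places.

Power law: V₂ = V₁ · (z₂/z₁)^α = 5.3 × (6.5455)^0.116 = 6.5906 m/s
ΔV = 6.5906 − 5.3 = 1.2906 m/s

1.29 m/s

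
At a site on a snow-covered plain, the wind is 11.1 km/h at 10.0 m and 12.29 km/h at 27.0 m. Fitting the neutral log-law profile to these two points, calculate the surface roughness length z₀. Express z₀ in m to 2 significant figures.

Log law: V(z) ∝ ln(z/z₀). With r = V₁/V₂ = 11.1/12.29 = 0.90317,
r · ln(z₂/z₀) = ln(z₁/z₀) ⇒ ln z₀ = (ln z₁ − r·ln z₂)/(1 − r)
ln z₀ = (2.30259 − 0.90317×3.29584) / 0.09683 = -6.9622
z₀ = exp(-6.9622) = 0.0009470 m

z₀ ≈ 0.00095 m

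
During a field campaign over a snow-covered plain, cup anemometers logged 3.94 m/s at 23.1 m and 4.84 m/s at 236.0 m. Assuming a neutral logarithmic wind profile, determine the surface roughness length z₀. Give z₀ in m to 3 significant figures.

Log law: V(z) ∝ ln(z/z₀). With r = V₁/V₂ = 3.94/4.84 = 0.81405,
r · ln(z₂/z₀) = ln(z₁/z₀) ⇒ ln z₀ = (ln z₁ − r·ln z₂)/(1 − r)
ln z₀ = (3.13983 − 0.81405×5.46383) / 0.18595 = -7.0341
z₀ = exp(-7.0341) = 0.0008813 m

z₀ ≈ 0.000881 m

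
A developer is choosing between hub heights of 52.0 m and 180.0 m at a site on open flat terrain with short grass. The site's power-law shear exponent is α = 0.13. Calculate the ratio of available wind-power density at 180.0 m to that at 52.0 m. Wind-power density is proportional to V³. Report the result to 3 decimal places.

Speed ratio: V_B/V_A = (z_B/z_A)^α = (180.0/52.0)^0.13 = (3.4615)^0.13 = 1.17518
Power-density ratio: P_B/P_A = (V_B/V_A)³ = (1.17518)³ = 1.62299

1.623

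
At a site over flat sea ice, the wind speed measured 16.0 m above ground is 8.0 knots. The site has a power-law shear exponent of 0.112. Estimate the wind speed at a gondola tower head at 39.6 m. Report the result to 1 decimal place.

8.9 knots

Power-law profile: V₂ = V₁ · (z₂/z₁)^α
V₂ = 8.0 × (39.6/16.0)^0.112 = 8.0 × (2.4750)^0.112
    = 8.0 × 1.1068 = 8.8546 knots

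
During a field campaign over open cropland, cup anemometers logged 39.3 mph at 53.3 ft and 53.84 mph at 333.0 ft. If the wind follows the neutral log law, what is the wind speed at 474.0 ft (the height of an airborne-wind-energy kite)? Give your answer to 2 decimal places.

56.64 mph

Log law: V ∝ ln(z/z₀). From the pair, with r = V₁/V₂ = 0.72994,
ln z₀ = (ln z₁ − r·ln z₂)/(1 − r) = (3.9759 − 0.72994×5.8081)/0.27006 = -0.9763 → z₀ = 0.3767 ft
V₃ = V₁ · ln(z₃/z₀)/ln(z₁/z₀) = 39.3 × 7.1375/4.9522 = 56.6418 mph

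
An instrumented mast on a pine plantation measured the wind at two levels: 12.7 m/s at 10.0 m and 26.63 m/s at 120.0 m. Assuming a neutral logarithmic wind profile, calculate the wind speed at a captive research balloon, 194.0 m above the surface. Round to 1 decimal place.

Log law: V ∝ ln(z/z₀). From the pair, with r = V₁/V₂ = 0.47691,
ln z₀ = (ln z₁ − r·ln z₂)/(1 − r) = (2.3026 − 0.47691×4.7875)/0.52309 = 0.0371 → z₀ = 1.038 m
V₃ = V₁ · ln(z₃/z₀)/ln(z₁/z₀) = 12.7 × 5.2308/2.2655 = 29.3229 m/s

29.3 m/s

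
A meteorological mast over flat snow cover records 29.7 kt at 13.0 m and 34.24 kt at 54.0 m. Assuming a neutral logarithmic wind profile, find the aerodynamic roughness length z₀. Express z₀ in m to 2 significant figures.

Log law: V(z) ∝ ln(z/z₀). With r = V₁/V₂ = 29.7/34.24 = 0.86741,
r · ln(z₂/z₀) = ln(z₁/z₀) ⇒ ln z₀ = (ln z₁ − r·ln z₂)/(1 − r)
ln z₀ = (2.56495 − 0.86741×3.98898) / 0.13259 = -6.7509
z₀ = exp(-6.7509) = 0.001170 m

z₀ ≈ 0.0012 m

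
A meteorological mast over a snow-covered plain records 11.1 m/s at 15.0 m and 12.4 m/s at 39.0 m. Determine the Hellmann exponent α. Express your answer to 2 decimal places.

Power law: V₂/V₁ = (z₂/z₁)^α ⇒ α = ln(V₂/V₁) / ln(z₂/z₁)
α = ln(12.4/11.1) / ln(39.0/15.0) = ln(1.1171) / ln(2.6000)
  = 0.11075 / 0.95551 = 0.11591

α ≈ 0.12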